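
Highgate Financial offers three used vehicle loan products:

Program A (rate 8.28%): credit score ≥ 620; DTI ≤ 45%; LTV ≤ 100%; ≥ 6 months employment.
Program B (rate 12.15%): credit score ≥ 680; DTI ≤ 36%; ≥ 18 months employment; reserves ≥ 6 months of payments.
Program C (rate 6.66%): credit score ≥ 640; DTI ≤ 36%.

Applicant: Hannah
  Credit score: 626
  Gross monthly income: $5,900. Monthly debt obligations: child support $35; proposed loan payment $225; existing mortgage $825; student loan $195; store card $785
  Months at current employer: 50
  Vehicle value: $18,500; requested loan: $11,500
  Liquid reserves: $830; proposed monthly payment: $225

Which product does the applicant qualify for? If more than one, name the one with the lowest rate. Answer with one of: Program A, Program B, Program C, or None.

Total debts = (35 + 225 + 825 + 195 + 785) = 2,065; DTI = 2,065/5,900 = 35%.
LTV = 11,500/18,500 = 62.2%.
Reserves = 830/225 = 3.7 months.
Program A: score 626 ≥ 620; DTI 35% ≤ 45%; LTV 62.2% ≤ 100%; employment 50 ≥ 6 mo → qualifies.
Program B: score 626 < 680; DTI 35% ≤ 36%; employment 50 ≥ 18 mo; reserves 3.7 < 6 mo → does not qualify.
Program C: score 626 < 640; DTI 35% ≤ 36% → does not qualify.

Program A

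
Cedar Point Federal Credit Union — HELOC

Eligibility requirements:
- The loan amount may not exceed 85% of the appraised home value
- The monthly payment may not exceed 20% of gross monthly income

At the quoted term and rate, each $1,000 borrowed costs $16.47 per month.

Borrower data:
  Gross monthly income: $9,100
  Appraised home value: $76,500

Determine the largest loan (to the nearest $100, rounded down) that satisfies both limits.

Payment cap: 20% × $9,100 = $1,820/month.
At $16.47 per $1,000, that supports 1,820/16.47 × 1,000 ≈ $110,503 → $110,500.
LTV cap: 85% × $76,500 = $65,025 → $65,000.
Binding constraint: loan-to-value.

$65,000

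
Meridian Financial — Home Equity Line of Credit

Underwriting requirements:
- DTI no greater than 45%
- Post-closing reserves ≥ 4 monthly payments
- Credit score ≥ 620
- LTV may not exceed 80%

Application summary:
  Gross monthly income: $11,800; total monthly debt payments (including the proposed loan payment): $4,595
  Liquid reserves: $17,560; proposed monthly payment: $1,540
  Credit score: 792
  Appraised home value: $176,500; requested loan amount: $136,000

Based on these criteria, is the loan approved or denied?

DTI = 4,595/11,800 = 38.9% ≤ 45%
Reserves: 17,560 ÷ 1,540 = 11.4 months (meets 4-month minimum)
Credit score 792 ≥ 620 (meets)
LTV: 136,000 ÷ 176,500 = 77.1%, within 80% cap
All criteria satisfied.

Approved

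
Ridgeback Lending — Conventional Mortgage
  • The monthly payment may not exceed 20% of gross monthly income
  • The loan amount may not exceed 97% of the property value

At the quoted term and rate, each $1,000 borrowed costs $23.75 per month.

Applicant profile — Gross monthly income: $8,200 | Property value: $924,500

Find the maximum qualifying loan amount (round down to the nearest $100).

$69,000

Payment cap: 20% × $8,200 = $1,640/month.
At $23.75 per $1,000, that supports 1,640/23.75 × 1,000 ≈ $69,052 → $69,000.
LTV cap: 97% × $924,500 = $896,765 → $896,700.
Binding constraint: payment-to-income.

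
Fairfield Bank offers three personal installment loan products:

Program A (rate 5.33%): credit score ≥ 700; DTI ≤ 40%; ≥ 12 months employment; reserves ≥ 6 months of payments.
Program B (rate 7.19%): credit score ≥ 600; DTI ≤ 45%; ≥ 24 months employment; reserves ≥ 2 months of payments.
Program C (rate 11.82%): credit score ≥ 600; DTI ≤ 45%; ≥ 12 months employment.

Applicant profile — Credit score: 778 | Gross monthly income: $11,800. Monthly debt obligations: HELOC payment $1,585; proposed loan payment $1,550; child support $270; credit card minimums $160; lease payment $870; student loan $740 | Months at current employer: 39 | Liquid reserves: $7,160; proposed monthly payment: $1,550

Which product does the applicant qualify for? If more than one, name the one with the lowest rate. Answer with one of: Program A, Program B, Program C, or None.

Program B

Total debts = (1,585 + 1,550 + 270 + 160 + 870 + 740) = 5,175; DTI = 5,175/11,800 = 43.9%.
Reserves = 7,160/1,550 = 4.6 months.
Program A: score 778 ≥ 700; DTI 43.9% > 40%; employment 39 ≥ 12 mo; reserves 4.6 < 6 mo → does not qualify.
Program B: score 778 ≥ 600; DTI 43.9% ≤ 45%; employment 39 ≥ 24 mo; reserves 4.6 ≥ 2 mo → qualifies.
Program C: score 778 ≥ 600; DTI 43.9% ≤ 45%; employment 39 ≥ 12 mo → qualifies.
Qualifying: Program B, Program C. Lowest rate is 7.19% → Program B.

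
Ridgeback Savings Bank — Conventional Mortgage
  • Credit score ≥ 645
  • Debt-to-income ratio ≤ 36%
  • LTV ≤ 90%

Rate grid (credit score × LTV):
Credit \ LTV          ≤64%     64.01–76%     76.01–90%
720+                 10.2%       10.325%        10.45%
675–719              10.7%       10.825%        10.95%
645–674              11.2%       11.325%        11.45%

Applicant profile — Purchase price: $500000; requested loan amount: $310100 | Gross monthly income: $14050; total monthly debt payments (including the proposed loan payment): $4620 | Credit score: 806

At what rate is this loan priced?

Credit score 806 ≥ 645; DTI = 4,620/14,050 = 32.9% ≤ 36%
LTV = 310,100/500,000 = 62% ≤ 90%
Row: 806 falls in 720+. Column: 62% falls in ≤64%. Rate = 10.2%.

10.2%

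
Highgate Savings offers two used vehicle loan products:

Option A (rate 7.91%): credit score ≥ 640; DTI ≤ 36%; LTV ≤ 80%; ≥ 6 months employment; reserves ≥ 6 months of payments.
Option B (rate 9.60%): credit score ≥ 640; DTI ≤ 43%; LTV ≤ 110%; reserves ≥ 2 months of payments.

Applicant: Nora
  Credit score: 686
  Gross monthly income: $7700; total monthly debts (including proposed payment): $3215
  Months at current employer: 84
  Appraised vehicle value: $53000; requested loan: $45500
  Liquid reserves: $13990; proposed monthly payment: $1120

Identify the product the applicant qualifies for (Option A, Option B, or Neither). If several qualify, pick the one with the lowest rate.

Option B

DTI = 3,215/7,700 = 41.8%.
LTV = 45,500/53,000 = 85.8%.
Reserves = 13,990/1,120 = 12.5 months.
Option A: score 686 ≥ 640; DTI 41.8% > 36%; LTV 85.8% > 80%; employment 84 ≥ 6 mo; reserves 12.5 ≥ 6 mo → does not qualify.
Option B: score 686 ≥ 640; DTI 41.8% ≤ 43%; LTV 85.8% ≤ 110%; reserves 12.5 ≥ 2 mo → qualifies.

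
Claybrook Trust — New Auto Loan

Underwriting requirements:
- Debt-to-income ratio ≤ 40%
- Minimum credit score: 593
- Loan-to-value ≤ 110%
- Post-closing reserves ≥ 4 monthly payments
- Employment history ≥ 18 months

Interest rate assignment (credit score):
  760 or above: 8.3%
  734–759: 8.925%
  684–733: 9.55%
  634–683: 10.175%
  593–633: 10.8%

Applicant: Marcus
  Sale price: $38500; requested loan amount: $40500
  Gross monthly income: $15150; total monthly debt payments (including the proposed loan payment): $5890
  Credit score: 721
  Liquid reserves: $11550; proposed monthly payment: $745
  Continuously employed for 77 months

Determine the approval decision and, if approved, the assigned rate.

Approved at 9.55%

Credit score 721 ≥ 593 (meets minimum)
Employment 77 ≥ 18 months
Reserves: 11,550 ÷ 745 = 15.5 months (meets 4-month minimum)
Loan-to-value = 40,500/38,500 = 105.2% — pass (110% max)
DTI = 5,890/15,150 = 38.9% ≤ 40%
All requirements met. Score 721 falls in the 684–733 tier → 9.55%.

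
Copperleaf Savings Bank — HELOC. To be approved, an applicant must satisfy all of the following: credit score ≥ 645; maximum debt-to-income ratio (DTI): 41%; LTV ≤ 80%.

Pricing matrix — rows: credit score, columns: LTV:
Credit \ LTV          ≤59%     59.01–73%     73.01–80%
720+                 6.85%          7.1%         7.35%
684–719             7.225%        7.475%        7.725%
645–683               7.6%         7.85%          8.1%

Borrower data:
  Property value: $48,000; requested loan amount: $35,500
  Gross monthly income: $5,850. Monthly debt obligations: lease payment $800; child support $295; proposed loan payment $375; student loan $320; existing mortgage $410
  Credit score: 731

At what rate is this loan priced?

7.35%

Credit score 731 ≥ 645; Total monthly debts = (800 + 295 + 375 + 320 + 410) = 2,200. Debt-to-income = 2,200/5,850 = 37.6% — meets 41% limit
Loan-to-value = 35,500/48,000 = 74% — pass (80% max)
Credit 731 → row 720+; LTV 74% → column 73.01–80%. Grid cell → 7.35%.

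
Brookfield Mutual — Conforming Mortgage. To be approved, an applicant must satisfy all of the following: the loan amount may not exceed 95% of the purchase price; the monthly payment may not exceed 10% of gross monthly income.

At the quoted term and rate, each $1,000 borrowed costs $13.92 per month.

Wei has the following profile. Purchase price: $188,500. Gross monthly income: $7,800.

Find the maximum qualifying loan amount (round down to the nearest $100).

$56,000

Payment cap: 10% × $7,800 = $780/month.
At $13.92 per $1,000, that supports 780/13.92 × 1,000 ≈ $56,034 → $56,000.
LTV cap: 95% × $188,500 = $179,075 → $179,000.
Binding constraint: payment-to-income.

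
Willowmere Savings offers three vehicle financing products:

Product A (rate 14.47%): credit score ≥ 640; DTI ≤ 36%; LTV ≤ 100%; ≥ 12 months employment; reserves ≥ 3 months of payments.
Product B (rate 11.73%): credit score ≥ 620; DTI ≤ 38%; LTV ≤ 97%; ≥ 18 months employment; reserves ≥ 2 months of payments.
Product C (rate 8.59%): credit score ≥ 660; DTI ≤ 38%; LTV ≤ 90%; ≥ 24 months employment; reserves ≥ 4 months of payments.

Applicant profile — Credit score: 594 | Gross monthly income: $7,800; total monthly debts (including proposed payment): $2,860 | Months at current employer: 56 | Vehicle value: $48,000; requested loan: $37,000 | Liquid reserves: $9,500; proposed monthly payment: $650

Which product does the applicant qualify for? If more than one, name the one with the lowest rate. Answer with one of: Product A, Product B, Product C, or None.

DTI = 2,860/7,800 = 36.7%.
LTV = 37,000/48,000 = 77.1%.
Reserves = 9,500/650 = 14.6 months.
Product A: score 594 < 640; DTI 36.7% > 36%; LTV 77.1% ≤ 100%; employment 56 ≥ 12 mo; reserves 14.6 ≥ 3 mo → does not qualify.
Product B: score 594 < 620; DTI 36.7% ≤ 38%; LTV 77.1% ≤ 97%; employment 56 ≥ 18 mo; reserves 14.6 ≥ 2 mo → does not qualify.
Product C: score 594 < 660; DTI 36.7% ≤ 38%; LTV 77.1% ≤ 90%; employment 56 ≥ 24 mo; reserves 14.6 ≥ 4 mo → does not qualify.

None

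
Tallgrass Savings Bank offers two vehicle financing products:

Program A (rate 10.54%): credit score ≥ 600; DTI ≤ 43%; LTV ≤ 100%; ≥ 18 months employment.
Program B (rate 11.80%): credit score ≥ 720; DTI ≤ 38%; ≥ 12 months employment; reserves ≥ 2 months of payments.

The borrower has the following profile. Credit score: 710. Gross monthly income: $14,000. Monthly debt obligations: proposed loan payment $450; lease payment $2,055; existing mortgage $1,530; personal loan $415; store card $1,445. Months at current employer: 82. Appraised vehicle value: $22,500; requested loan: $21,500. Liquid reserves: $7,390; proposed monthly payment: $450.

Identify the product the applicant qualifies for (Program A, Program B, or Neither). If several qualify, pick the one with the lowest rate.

Program A

Total debts = (450 + 2,055 + 1,530 + 415 + 1,445) = 5,895; DTI = 5,895/14,000 = 42.1%.
LTV = 21,500/22,500 = 95.6%.
Reserves = 7,390/450 = 16.4 months.
Program A: score 710 ≥ 600; DTI 42.1% ≤ 43%; LTV 95.6% ≤ 100%; employment 82 ≥ 18 mo → qualifies.
Program B: score 710 < 720; DTI 42.1% > 38%; employment 82 ≥ 12 mo; reserves 16.4 ≥ 2 mo → does not qualify.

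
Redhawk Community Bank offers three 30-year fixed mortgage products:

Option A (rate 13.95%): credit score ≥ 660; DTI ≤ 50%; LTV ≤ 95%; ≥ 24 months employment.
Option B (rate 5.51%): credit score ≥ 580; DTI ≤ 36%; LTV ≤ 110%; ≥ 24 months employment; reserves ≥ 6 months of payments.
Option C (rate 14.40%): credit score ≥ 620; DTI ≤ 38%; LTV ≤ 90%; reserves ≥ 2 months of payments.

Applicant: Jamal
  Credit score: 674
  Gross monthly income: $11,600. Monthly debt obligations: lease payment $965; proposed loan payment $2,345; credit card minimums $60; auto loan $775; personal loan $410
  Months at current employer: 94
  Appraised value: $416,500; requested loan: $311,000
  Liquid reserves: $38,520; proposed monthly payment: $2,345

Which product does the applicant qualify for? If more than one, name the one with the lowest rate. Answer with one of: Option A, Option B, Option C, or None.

Option A

Total debts = (965 + 2,345 + 60 + 775 + 410) = 4,555; DTI = 4,555/11,600 = 39.3%.
LTV = 311,000/416,500 = 74.7%.
Reserves = 38,520/2,345 = 16.4 months.
Option A: score 674 ≥ 660; DTI 39.3% ≤ 50%; LTV 74.7% ≤ 95%; employment 94 ≥ 24 mo → qualifies.
Option B: score 674 ≥ 580; DTI 39.3% > 36%; LTV 74.7% ≤ 110%; employment 94 ≥ 24 mo; reserves 16.4 ≥ 6 mo → does not qualify.
Option C: score 674 ≥ 620; DTI 39.3% > 38%; LTV 74.7% ≤ 90%; reserves 16.4 ≥ 2 mo → does not qualify.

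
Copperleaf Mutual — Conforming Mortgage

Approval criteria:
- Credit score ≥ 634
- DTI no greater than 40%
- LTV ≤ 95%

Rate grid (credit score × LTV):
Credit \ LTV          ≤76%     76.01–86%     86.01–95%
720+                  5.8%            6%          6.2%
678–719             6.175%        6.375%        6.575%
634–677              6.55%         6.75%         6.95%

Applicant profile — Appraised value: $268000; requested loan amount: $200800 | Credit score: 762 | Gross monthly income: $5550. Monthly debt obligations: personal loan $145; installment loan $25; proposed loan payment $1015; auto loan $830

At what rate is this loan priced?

Credit score 762 ≥ 634; Total monthly debts = (145 + 25 + 1,015 + 830) = 2,015. DTI = 2,015/5,550 = 36.3% ≤ 40%
LTV: 200,800 ÷ 268,000 = 74.9%, within 95% cap
Row: 762 falls in 720+. Column: 74.9% falls in ≤76%. Rate = 5.8%.

5.8%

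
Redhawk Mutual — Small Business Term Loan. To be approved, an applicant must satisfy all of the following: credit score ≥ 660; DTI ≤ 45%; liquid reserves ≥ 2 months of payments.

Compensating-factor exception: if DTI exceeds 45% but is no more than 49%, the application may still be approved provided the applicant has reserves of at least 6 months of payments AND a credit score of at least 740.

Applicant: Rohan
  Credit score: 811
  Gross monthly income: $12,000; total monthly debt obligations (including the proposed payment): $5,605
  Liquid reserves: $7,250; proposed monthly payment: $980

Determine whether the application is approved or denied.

Credit score 811 ≥ 660 (meets base)
DTI = 5,605/12,000 = 46.7% > 45% — standard DTI limit exceeded.
Reserves: 7,250 ÷ 980 = 7.4 months (meets 2-month minimum)
46.7% falls in the override range (45%–49%), so the compensating-factor test applies.
Reserves 7.4 ≥ 6 months; credit score 811 ≥ 740.
Both override conditions satisfied; DTI exception granted.

Approved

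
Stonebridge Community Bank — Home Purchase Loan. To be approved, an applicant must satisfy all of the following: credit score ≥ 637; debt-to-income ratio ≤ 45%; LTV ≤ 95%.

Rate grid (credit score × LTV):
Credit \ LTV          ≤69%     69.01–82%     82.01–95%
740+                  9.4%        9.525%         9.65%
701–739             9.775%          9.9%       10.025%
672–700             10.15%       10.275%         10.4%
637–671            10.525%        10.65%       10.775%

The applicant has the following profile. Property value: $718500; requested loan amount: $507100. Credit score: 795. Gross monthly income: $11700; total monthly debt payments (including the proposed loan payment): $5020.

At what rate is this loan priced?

9.525%

Credit score 795 ≥ 637; Debt-to-income = 5,020/11,700 = 42.9% — meets 45% limit
LTV = 507,100/718,500 = 70.6% ≤ 95%
Score 795 is in the 740+ band; LTV 70.6% is in the 69.01–82% band → 9.525%.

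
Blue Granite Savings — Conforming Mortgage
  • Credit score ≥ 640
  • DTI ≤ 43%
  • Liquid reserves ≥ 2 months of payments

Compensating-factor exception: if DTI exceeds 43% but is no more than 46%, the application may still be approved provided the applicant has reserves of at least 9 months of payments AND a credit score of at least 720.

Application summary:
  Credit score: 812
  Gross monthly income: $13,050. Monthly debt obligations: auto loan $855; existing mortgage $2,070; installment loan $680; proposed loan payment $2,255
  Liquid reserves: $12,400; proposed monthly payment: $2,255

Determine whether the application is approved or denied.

Credit score 812 ≥ 640 (meets base)
Total debts = (855 + 2,070 + 680 + 2,255) = 5,860. DTI: 5,860 ÷ 13,050 = 44.9%, over the 43% base limit.
Reserves = 12,400/2,255 = 5.5 months ≥ 2
44.9% falls in the override range (43%–46%), so the compensating-factor test applies.
Reserves 5.5 < 9 months; credit score 812 ≥ 720.
Override conditions not both satisfied; exception does not apply.

Denied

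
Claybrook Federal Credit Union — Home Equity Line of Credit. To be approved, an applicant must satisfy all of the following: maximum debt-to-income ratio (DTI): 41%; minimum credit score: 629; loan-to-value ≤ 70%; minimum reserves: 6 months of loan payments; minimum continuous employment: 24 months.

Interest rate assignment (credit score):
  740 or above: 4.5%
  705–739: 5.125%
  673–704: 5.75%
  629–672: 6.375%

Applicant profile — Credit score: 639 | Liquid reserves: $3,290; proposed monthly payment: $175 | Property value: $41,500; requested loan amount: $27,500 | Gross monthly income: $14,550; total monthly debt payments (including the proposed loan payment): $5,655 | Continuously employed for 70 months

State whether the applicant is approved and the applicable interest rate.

Approved at 6.375%

Credit score 639 ≥ 629 (meets minimum)
Employment 70 ≥ 24 months
Liquid reserves cover 3,290/175 = 18.8 months — ≥ 6 required
Loan-to-value = 27,500/41,500 = 66.3% — pass (70% max)
DTI: 5,655 ÷ 14,550 = 38.9%, within the 41% cap
All requirements met. Score 639 falls in the 629–672 tier → 6.375%.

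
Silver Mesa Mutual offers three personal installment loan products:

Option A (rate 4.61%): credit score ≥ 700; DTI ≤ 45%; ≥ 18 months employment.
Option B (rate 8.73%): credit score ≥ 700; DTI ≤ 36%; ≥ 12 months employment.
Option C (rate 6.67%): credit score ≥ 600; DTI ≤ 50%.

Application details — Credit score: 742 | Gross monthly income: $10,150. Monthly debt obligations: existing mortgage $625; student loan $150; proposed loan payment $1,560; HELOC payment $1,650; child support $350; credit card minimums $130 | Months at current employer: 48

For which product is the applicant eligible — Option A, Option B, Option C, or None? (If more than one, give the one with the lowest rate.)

Total debts = (625 + 150 + 1,560 + 1,650 + 350 + 130) = 4,465; DTI = 4,465/10,150 = 44%.
Option A: score 742 ≥ 700; DTI 44% ≤ 45%; employment 48 ≥ 18 mo → qualifies.
Option B: score 742 ≥ 700; DTI 44% > 36%; employment 48 ≥ 12 mo → does not qualify.
Option C: score 742 ≥ 600; DTI 44% ≤ 50% → qualifies.
Qualifying: Option A, Option C. Lowest rate is 4.61% → Option A.

Option A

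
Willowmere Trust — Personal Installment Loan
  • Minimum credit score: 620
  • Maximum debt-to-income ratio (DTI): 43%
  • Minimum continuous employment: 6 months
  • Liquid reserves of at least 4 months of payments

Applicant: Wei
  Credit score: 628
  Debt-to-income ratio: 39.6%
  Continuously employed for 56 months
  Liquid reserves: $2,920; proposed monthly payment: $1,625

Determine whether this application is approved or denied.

Denied

Credit score 628 ≥ 620 (meets)
Debt-to-income 39.6% vs 43% cap — pass
Employment 56 ≥ 6 months
Liquid reserves cover 2,920/1,625 = 1.8 months — < 4 required
Fails on reserves.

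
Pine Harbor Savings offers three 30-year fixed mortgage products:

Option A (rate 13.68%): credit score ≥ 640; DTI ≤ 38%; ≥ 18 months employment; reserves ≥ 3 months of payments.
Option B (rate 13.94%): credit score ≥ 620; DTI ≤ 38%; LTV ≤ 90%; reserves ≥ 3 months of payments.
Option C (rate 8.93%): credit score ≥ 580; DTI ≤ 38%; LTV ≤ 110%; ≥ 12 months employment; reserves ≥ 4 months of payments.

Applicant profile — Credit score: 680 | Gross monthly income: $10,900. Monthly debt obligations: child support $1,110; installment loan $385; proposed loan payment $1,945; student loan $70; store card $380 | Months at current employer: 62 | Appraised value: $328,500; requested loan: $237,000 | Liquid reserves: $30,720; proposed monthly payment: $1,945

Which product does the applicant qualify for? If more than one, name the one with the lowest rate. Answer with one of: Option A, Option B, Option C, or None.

Total debts = (1,110 + 385 + 1,945 + 70 + 380) = 3,890; DTI = 3,890/10,900 = 35.7%.
LTV = 237,000/328,500 = 72.1%.
Reserves = 30,720/1,945 = 15.8 months.
Option A: score 680 ≥ 640; DTI 35.7% ≤ 38%; employment 62 ≥ 18 mo; reserves 15.8 ≥ 3 mo → qualifies.
Option B: score 680 ≥ 620; DTI 35.7% ≤ 38%; LTV 72.1% ≤ 90%; reserves 15.8 ≥ 3 mo → qualifies.
Option C: score 680 ≥ 580; DTI 35.7% ≤ 38%; LTV 72.1% ≤ 110%; employment 62 ≥ 12 mo; reserves 15.8 ≥ 4 mo → qualifies.
Qualifying: Option A, Option B, Option C. Lowest rate is 8.93% → Option C.

Option C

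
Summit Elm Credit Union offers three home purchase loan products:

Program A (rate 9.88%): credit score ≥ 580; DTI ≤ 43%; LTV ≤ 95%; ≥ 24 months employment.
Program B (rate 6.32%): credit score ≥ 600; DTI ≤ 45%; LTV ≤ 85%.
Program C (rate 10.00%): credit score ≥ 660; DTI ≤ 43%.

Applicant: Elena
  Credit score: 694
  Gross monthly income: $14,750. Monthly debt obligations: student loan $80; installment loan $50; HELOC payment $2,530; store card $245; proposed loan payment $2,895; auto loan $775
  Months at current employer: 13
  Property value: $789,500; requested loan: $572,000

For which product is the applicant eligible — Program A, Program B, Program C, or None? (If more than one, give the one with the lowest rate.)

Total debts = (80 + 50 + 2,530 + 245 + 2,895 + 775) = 6,575; DTI = 6,575/14,750 = 44.6%.
LTV = 572,000/789,500 = 72.5%.
Program A: score 694 ≥ 580; DTI 44.6% > 43%; LTV 72.5% ≤ 95%; employment 13 < 24 mo → does not qualify.
Program B: score 694 ≥ 600; DTI 44.6% ≤ 45%; LTV 72.5% ≤ 85% → qualifies.
Program C: score 694 ≥ 660; DTI 44.6% > 43% → does not qualify.

Program B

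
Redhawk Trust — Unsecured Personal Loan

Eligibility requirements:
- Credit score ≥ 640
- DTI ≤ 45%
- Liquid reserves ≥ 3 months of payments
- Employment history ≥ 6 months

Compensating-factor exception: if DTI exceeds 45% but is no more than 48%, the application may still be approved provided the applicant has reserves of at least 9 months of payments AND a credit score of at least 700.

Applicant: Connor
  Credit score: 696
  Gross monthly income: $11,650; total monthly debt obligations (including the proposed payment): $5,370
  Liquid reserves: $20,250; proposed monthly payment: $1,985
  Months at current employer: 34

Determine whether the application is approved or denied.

Credit score 696 ≥ 640 (meets base)
DTI: 5,370 ÷ 11,650 = 46.1%, over the 45% base limit.
Liquid reserves cover 20,250/1,985 = 10.2 months — ≥ 3 required
Employment 34 ≥ 6 months
46.1% falls in the override range (45%–48%), so the compensating-factor test applies.
Override check — reserves: 10.2 mo (ok); score: 696 (below 700).
Compensating-factor requirement not fully met.

Denied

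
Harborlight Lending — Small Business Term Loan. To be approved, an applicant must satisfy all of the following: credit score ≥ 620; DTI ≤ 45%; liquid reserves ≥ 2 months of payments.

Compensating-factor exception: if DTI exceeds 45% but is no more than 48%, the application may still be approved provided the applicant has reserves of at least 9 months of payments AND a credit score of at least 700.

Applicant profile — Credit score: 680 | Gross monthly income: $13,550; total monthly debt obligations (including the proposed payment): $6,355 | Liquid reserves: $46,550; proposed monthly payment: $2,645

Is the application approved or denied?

Credit score 680 ≥ 620 (meets base)
DTI: 6,355 ÷ 13,550 = 46.9%, over the 45% base limit.
Reserves: 46,550 ÷ 2,645 = 17.6 months (meets 2-month minimum)
DTI 46.9% is within the 45%–48% exception band; checking compensating factors.
Reserves 17.6 ≥ 9 months; credit score 680 < 700.
Override conditions not both satisfied; exception does not apply.

Denied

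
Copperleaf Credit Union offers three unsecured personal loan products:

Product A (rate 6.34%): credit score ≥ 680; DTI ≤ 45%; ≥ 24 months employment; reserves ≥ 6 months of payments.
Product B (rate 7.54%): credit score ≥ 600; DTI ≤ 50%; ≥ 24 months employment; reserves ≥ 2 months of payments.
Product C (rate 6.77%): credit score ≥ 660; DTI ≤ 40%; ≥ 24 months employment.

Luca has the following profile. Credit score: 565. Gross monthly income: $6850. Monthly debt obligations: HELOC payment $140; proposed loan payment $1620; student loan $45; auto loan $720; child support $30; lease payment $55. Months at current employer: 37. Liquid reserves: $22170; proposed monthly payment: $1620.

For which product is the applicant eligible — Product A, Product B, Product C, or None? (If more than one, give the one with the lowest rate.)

None

Total debts = (140 + 1,620 + 45 + 720 + 30 + 55) = 2,610; DTI = 2,610/6,850 = 38.1%.
Reserves = 22,170/1,620 = 13.7 months.
Product A: score 565 < 680; DTI 38.1% ≤ 45%; employment 37 ≥ 24 mo; reserves 13.7 ≥ 6 mo → does not qualify.
Product B: score 565 < 600; DTI 38.1% ≤ 50%; employment 37 ≥ 24 mo; reserves 13.7 ≥ 2 mo → does not qualify.
Product C: score 565 < 660; DTI 38.1% ≤ 40%; employment 37 ≥ 24 mo → does not qualify.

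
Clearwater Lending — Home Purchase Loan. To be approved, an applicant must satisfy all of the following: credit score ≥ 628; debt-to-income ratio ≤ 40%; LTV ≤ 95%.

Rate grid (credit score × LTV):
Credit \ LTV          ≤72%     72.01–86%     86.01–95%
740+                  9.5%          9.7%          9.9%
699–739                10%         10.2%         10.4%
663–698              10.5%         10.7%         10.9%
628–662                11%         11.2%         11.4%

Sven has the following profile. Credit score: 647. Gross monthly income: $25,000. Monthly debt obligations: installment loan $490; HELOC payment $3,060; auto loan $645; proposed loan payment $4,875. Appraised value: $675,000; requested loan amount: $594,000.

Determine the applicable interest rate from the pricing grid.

Credit score 647 ≥ 628; Total monthly debts = (490 + 3,060 + 645 + 4,875) = 9,070. DTI = 9,070/25,000 = 36.3% ≤ 40%
LTV: 594,000 ÷ 675,000 = 88%, within 95% cap
Score 647 is in the 628–662 band; LTV 88% is in the 86.01–95% band → 11.4%.

11.4%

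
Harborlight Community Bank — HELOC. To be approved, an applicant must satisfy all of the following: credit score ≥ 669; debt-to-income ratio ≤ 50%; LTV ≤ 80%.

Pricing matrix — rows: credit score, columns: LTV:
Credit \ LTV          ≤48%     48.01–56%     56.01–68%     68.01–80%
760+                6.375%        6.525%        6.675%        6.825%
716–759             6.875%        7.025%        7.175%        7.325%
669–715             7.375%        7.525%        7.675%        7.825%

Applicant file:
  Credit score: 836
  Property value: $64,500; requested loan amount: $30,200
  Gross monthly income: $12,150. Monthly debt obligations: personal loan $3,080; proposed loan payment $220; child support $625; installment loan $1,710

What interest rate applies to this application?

Credit score 836 ≥ 669; Total monthly debts = (3,080 + 220 + 625 + 1,710) = 5,635. DTI: 5,635 ÷ 12,150 = 46.4%, within the 50% cap
Loan-to-value = 30,200/64,500 = 46.8% — pass (80% max)
Score 836 is in the 760+ band; LTV 46.8% is in the ≤48% band → 6.375%.

6.375%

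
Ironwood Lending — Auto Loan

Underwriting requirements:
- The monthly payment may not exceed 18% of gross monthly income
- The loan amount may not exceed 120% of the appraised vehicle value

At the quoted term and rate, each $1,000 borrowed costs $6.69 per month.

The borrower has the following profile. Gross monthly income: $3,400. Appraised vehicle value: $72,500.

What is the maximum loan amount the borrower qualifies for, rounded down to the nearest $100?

Payment cap: 18% × $3,400 = $612/month.
At $6.69 per $1,000, that supports 612/6.69 × 1,000 ≈ $91,479 → $91,400.
LTV cap: 120% × $72,500 = $87,000 → $87,000.
Binding constraint: loan-to-value.

$87,000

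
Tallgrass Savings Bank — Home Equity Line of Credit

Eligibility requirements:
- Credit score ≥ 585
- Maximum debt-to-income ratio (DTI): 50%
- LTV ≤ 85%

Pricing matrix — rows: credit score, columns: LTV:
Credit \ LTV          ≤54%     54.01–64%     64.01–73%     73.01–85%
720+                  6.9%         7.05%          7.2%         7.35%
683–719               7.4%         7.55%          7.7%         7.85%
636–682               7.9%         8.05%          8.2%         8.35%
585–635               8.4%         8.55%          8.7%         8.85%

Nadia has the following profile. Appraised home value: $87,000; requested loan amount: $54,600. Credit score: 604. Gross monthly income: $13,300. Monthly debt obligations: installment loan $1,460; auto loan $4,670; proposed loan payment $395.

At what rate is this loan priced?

Credit score 604 ≥ 585; Total monthly debts = (1,460 + 4,670 + 395) = 6,525. DTI = 6,525/13,300 = 49.1% ≤ 50%
LTV: 54,600 ÷ 87,000 = 62.8%, within 85% cap
Score 604 is in the 585–635 band; LTV 62.8% is in the 54.01–64% band → 8.55%.

8.55%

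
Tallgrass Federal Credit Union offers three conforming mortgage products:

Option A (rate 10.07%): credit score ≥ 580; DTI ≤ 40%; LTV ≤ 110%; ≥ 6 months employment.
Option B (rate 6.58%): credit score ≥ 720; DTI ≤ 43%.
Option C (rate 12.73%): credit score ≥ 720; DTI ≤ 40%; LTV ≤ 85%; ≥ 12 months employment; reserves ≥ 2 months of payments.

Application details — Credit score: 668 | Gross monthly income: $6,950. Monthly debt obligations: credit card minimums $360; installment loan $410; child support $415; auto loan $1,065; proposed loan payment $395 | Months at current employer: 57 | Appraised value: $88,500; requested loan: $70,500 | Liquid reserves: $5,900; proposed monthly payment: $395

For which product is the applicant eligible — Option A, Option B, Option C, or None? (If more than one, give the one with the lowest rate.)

Option A

Total debts = (360 + 410 + 415 + 1,065 + 395) = 2,645; DTI = 2,645/6,950 = 38.1%.
LTV = 70,500/88,500 = 79.7%.
Reserves = 5,900/395 = 14.9 months.
Option A: score 668 ≥ 580; DTI 38.1% ≤ 40%; LTV 79.7% ≤ 110%; employment 57 ≥ 6 mo → qualifies.
Option B: score 668 < 720; DTI 38.1% ≤ 43% → does not qualify.
Option C: score 668 < 720; DTI 38.1% ≤ 40%; LTV 79.7% ≤ 85%; employment 57 ≥ 12 mo; reserves 14.9 ≥ 2 mo → does not qualify.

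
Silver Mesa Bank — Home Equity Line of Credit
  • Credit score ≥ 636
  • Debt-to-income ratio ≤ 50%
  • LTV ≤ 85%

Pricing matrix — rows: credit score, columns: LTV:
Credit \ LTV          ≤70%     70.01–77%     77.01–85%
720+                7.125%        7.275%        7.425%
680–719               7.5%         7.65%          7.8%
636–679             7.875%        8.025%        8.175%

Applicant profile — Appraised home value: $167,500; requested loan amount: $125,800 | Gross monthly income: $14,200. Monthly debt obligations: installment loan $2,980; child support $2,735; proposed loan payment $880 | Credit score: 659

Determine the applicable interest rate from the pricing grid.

8.025%

Credit score 659 ≥ 636; Total monthly debts = (2,980 + 2,735 + 880) = 6,595. DTI = 6,595/14,200 = 46.4% ≤ 50%
LTV = 125,800/167,500 = 75.1% ≤ 85%
Credit 659 → row 636–679; LTV 75.1% → column 70.01–77%. Grid cell → 8.025%.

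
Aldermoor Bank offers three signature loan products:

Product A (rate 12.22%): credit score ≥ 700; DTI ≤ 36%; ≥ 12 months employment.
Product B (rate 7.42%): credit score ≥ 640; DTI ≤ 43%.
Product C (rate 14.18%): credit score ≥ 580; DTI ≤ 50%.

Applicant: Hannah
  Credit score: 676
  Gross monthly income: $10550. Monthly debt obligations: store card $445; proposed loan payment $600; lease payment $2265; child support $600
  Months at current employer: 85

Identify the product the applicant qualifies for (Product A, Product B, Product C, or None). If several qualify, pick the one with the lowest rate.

Product B

Total debts = (445 + 600 + 2,265 + 600) = 3,910; DTI = 3,910/10,550 = 37.1%.
Product A: score 676 < 700; DTI 37.1% > 36%; employment 85 ≥ 12 mo → does not qualify.
Product B: score 676 ≥ 640; DTI 37.1% ≤ 43% → qualifies.
Product C: score 676 ≥ 580; DTI 37.1% ≤ 50% → qualifies.
Qualifying: Product B, Product C. Lowest rate is 7.42% → Product B.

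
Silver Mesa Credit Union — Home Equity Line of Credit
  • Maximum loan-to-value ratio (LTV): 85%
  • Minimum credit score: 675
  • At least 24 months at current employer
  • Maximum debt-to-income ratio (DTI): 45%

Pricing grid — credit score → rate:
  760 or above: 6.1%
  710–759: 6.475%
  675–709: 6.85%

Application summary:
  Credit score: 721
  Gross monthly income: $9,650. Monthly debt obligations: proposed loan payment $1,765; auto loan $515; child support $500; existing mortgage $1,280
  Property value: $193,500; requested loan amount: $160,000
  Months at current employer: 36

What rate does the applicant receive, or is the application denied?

Approved at 6.475%

Credit score 721 ≥ 675 (meets minimum)
Employment 36 ≥ 24 months
Total monthly debts = (1,765 + 515 + 500 + 1,280) = 4,060. Debt-to-income = 4,060/9,650 = 42.1% — meets 45% limit
LTV = 160,000/193,500 = 82.7% ≤ 85%
All requirements met. Score 721 falls in the 710–759 tier → 6.475%.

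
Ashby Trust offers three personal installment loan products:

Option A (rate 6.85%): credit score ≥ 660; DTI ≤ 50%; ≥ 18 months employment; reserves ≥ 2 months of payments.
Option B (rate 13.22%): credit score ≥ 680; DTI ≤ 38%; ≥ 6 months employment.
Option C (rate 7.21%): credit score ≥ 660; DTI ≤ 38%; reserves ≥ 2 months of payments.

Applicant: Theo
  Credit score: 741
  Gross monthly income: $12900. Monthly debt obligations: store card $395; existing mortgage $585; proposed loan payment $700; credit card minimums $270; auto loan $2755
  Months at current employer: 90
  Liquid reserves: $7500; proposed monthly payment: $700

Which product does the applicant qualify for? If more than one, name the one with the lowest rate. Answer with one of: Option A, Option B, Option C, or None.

Option A

Total debts = (395 + 585 + 700 + 270 + 2,755) = 4,705; DTI = 4,705/12,900 = 36.5%.
Reserves = 7,500/700 = 10.7 months.
Option A: score 741 ≥ 660; DTI 36.5% ≤ 50%; employment 90 ≥ 18 mo; reserves 10.7 ≥ 2 mo → qualifies.
Option B: score 741 ≥ 680; DTI 36.5% ≤ 38%; employment 90 ≥ 6 mo → qualifies.
Option C: score 741 ≥ 660; DTI 36.5% ≤ 38%; reserves 10.7 ≥ 2 mo → qualifies.
Qualifying: Option A, Option B, Option C. Lowest rate is 6.85% → Option A.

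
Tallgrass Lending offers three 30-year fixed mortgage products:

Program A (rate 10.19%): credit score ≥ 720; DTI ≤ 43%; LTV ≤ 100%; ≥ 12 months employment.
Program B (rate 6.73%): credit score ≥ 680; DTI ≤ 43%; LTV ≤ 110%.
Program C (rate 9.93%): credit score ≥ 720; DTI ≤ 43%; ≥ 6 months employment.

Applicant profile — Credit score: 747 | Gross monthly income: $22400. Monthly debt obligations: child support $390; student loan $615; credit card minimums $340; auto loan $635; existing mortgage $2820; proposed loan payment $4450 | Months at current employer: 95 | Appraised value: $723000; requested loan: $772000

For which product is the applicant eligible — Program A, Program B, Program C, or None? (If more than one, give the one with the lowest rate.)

Total debts = (390 + 615 + 340 + 635 + 2,820 + 4,450) = 9,250; DTI = 9,250/22,400 = 41.3%.
LTV = 772,000/723,000 = 106.8%.
Program A: score 747 ≥ 720; DTI 41.3% ≤ 43%; LTV 106.8% > 100%; employment 95 ≥ 12 mo → does not qualify.
Program B: score 747 ≥ 680; DTI 41.3% ≤ 43%; LTV 106.8% ≤ 110% → qualifies.
Program C: score 747 ≥ 720; DTI 41.3% ≤ 43%; employment 95 ≥ 6 mo → qualifies.
Qualifying: Program B, Program C. Lowest rate is 6.73% → Program B.

Program B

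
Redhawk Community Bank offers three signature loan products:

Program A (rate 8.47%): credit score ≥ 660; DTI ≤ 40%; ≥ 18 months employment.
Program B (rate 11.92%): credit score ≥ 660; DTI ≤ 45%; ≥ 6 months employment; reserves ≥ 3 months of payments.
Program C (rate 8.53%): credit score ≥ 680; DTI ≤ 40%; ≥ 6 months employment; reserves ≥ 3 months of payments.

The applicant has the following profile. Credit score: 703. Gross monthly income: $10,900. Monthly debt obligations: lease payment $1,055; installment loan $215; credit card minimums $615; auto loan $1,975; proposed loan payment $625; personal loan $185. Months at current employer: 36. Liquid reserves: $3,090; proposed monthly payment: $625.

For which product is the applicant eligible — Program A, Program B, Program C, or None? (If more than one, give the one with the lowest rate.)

Program B

Total debts = (1,055 + 215 + 615 + 1,975 + 625 + 185) = 4,670; DTI = 4,670/10,900 = 42.8%.
Reserves = 3,090/625 = 4.9 months.
Program A: score 703 ≥ 660; DTI 42.8% > 40%; employment 36 ≥ 18 mo → does not qualify.
Program B: score 703 ≥ 660; DTI 42.8% ≤ 45%; employment 36 ≥ 6 mo; reserves 4.9 ≥ 3 mo → qualifies.
Program C: score 703 ≥ 680; DTI 42.8% > 40%; employment 36 ≥ 6 mo; reserves 4.9 ≥ 3 mo → does not qualify.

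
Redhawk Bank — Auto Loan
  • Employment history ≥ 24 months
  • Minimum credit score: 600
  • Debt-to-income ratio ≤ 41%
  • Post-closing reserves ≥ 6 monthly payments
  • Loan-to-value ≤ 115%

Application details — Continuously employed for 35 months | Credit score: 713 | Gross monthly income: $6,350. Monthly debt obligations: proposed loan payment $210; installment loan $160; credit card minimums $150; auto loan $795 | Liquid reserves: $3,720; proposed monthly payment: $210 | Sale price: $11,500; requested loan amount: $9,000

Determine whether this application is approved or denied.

Approved

Employment 35 ≥ 24 months
Credit score 713 ≥ 600 (meets)
Total monthly debts = (210 + 160 + 150 + 795) = 1,315. Debt-to-income = 1,315/6,350 = 20.7% — meets 41% limit
Reserves: 3,720 ÷ 210 = 17.7 months (meets 6-month minimum)
Loan-to-value = 9,000/11,500 = 78.3% — pass (115% max)
All criteria satisfied.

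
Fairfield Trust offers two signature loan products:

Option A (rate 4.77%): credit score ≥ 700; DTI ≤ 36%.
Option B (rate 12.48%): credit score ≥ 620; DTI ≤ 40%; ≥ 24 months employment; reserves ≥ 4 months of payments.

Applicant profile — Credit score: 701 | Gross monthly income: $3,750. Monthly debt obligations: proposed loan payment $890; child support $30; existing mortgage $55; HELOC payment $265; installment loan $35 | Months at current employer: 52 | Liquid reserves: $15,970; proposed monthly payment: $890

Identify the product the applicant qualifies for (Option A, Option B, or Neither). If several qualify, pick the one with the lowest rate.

Total debts = (890 + 30 + 55 + 265 + 35) = 1,275; DTI = 1,275/3,750 = 34%.
Reserves = 15,970/890 = 17.9 months.
Option A: score 701 ≥ 700; DTI 34% ≤ 36% → qualifies.
Option B: score 701 ≥ 620; DTI 34% ≤ 40%; employment 52 ≥ 24 mo; reserves 17.9 ≥ 4 mo → qualifies.
Qualifying: Option A, Option B. Lowest rate is 4.77% → Option A.

Option A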